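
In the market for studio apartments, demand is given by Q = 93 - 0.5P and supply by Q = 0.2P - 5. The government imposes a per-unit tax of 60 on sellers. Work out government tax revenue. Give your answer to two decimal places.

865.71

Rewriting demand in inverse form: P = 186 - 2Q.
Rewriting supply in inverse form: P = 25 + 5Q.
Without the tax, 186 - 2Q = 25 + 5Q so Q* = 23 and P* = 140.
With the tax, sellers need 60 more per unit: 186 - 2Q = 25 + 5Q + 60, so Q_t = 14.4286. Buyers pay P_b = 157.1429; sellers receive P_s = P_b - 60 = 97.1429.
Revenue is the tax times quantity traded: 60 x 14.4286 = 865.7143.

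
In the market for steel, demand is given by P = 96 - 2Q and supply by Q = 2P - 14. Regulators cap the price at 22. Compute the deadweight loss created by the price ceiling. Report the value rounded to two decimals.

Rewriting supply in inverse form: P = 7 + 0.5Q.
Without the control, 96 - 2Q = 7 + 0.5Q so Q* = 35.6 and P* = 24.8.
At P = 22, sellers supply (22 - 7)/0.5 = 30 while buyers want more, so the quantity traded is 30 at price 22.
The lost-trades triangle has base Q* - 30 = 5.6 and height equal to the gap between the curves at Q = 30, which is 36 - 22 = 14. DWL = (1/2)(5.6)(14) = 39.2.

39.20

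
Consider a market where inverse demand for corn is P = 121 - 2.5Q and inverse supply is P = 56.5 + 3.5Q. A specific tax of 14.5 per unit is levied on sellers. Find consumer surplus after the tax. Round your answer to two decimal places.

86.81

Pre-tax equilibrium: 121 - 2.5Q = 56.5 + 3.5Q gives Q* = 10.75, P* = 94.125.
With the tax, sellers need 14.5 more per unit: 121 - 2.5Q = 56.5 + 3.5Q + 14.5, so Q_t = 8.3333. Buyers pay P_b = 100.1667; sellers receive P_s = P_b - 14.5 = 85.6667.
Consumer surplus is the triangle under demand above P_b: (1/2)(8.3333)(121 - 100.1667) = 86.8056.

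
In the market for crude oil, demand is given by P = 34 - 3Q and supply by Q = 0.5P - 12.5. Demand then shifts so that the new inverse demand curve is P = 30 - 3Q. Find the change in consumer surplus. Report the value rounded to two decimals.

-3.36

Rewriting supply in inverse form: P = 25 + 2Q.
Initial equilibrium: Q_0 = 1.8, P_0 = 28.6; CS_0 = (1/2)(1.8)(5.4) = 4.86, PS_0 = (1/2)(1.8)(3.6) = 3.24.
New equilibrium: 30 - 3Q = 25 + 2Q gives Q_1 = 1, P_1 = 27; CS_1 = 1.5, PS_1 = 1.
Change in consumer surplus = 1.5 - 4.86 = -3.36.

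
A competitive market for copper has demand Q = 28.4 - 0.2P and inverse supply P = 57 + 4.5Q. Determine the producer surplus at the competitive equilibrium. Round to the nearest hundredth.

Rewriting demand in inverse form: P = 142 - 5Q.
Set 142 - 5Q = 57 + 4.5Q, which gives 85 = 9.5Q, so Q* = 8.9474 and P* = 142 - 5(8.9474) = 97.2632.
The supply curve's price intercept is 57, so PS = (1/2)(Q*)(P* - 57) = (1/2)(8.9474)(40.2632) = 180.1247.

180.12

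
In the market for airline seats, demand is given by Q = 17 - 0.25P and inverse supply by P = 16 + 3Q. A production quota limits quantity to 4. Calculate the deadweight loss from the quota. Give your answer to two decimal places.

Rewriting demand in inverse form: P = 68 - 4Q.
Unrestricted equilibrium: Q* = (68 - 16)/(4 + 3) = 7.4286.
At Q = 4 the demand price is 68 - 4(4) = 52 and the supply price is 16 + 3(4) = 28.
Deadweight loss is the triangle between the curves from 4 to 7.4286: (1/2)(52 - 28)(7.4286 - 4) = 41.1429.

41.14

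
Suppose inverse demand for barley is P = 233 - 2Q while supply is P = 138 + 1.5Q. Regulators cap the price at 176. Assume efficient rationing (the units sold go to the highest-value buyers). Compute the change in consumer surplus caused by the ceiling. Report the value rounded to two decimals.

65.49

Without the control, 233 - 2Q = 138 + 1.5Q so Q* = 27.1429 and P* = 178.7143.
At P = 176, sellers supply (176 - 138)/1.5 = 25.3333 while buyers want more, so the quantity traded is 25.3333 at price 176.
CS goes from (1/2)(27.1429)(54.2857) = 736.7347 to 802.2222 (computed as (233 - 176)(25.3333) - (1/2)(2)(25.3333)^2), a change of 65.4875.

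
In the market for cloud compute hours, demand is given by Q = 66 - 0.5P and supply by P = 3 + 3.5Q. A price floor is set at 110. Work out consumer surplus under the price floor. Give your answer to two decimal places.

Rewriting demand in inverse form: P = 132 - 2Q.
Free-market equilibrium: 132 - 2Q = 3 + 3.5Q gives Q* = 23.4545, P* = 85.0909.
At P = 110, buyers demand (132 - 110)/2 = 11 while sellers would supply more, so the quantity traded is 11 at price 110.
CS is the triangle under demand above 110: (1/2)(11)(132 - 110) = 121.

121.00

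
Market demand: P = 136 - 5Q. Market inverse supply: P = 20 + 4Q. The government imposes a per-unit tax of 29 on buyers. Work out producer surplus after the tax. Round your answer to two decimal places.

186.89

Pre-tax equilibrium: 136 - 5Q = 20 + 4Q gives Q* = 12.8889, P* = 71.5556.
With the tax, buyers' net willingness to pay falls by 29: (136 - 29) - 5Q = 20 + 4Q, so Q_t = 9.6667. Buyers pay P_b = 87.6667; sellers receive P_s = P_b - 29 = 58.6667.
Producer surplus is the triangle above supply below P_s: (1/2)(9.6667)(58.6667 - 20) = 186.8889.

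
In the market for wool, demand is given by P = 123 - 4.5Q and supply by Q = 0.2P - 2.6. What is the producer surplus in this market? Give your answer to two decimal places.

335.18

Rewriting supply in inverse form: P = 13 + 5Q.
Setting demand equal to supply, 110 = 9.5Q, so Q* = 11.5789 and P* = 70.8947.
The supply curve's price intercept is 13, so PS = (1/2)(Q*)(P* - 13) = (1/2)(11.5789)(57.8947) = 335.1801.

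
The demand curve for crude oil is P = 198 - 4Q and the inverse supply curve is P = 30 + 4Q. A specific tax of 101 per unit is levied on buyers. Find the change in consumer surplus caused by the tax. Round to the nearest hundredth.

-741.72

Without the tax, 198 - 4Q = 30 + 4Q so Q* = 21 and P* = 114.
A tax on buyers shifts demand down by 101: (198 - 101) - 4Q = 30 + 4Q, so Q_t = 8.375. Buyers pay P_b = 164.5; sellers receive P_s = P_b - 101 = 63.5.
Consumers lose the trapezoid between P* and P_b out to Q_t plus the triangle from Q_t to Q*: change in CS = 140.2812 - 882 = -741.7188.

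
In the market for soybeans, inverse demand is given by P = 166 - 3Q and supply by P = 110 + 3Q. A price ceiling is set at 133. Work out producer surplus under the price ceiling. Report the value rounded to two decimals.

Without the control, 166 - 3Q = 110 + 3Q so Q* = 9.3333 and P* = 138.
At P = 133, sellers supply (133 - 110)/3 = 7.6667 while buyers want more, so the quantity traded is 7.6667 at price 133.
PS is the triangle above supply below 133: (1/2)(7.6667)(133 - 110) = 88.1667.

88.17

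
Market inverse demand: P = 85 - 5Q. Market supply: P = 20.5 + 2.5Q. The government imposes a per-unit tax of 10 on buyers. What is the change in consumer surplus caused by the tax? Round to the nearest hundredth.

-52.89

Without the tax, 85 - 5Q = 20.5 + 2.5Q so Q* = 8.6 and P* = 42.
A tax on buyers shifts demand down by 10: (85 - 10) - 5Q = 20.5 + 2.5Q, so Q_t = 7.2667. Buyers pay P_b = 48.6667; sellers receive P_s = P_b - 10 = 38.6667.
Consumers lose the trapezoid between P* and P_b out to Q_t plus the triangle from Q_t to Q*: change in CS = 132.0111 - 184.9 = -52.8889.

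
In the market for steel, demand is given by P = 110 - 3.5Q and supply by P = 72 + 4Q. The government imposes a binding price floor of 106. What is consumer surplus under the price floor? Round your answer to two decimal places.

Without the control, 110 - 3.5Q = 72 + 4Q so Q* = 5.0667 and P* = 92.2667.
At the floor price 106, quantity demanded is (110 - 106)/3.5 = 1.1429; demand is the short side, so Q = 1.1429 trades at P = 106.
CS is the triangle under demand above 106: (1/2)(1.1429)(110 - 106) = 2.2857.

2.29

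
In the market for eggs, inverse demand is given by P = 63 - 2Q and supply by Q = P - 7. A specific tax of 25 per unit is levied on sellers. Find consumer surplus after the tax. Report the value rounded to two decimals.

Rewriting supply in inverse form: P = 7 + Q.
Pre-tax equilibrium: 63 - 2Q = 7 + Q gives Q* = 18.6667, P* = 25.6667.
A tax on sellers shifts supply up by 25: 63 - 2Q = 7 + Q + 25, so Q_t = 10.3333. Buyers pay P_b = 42.3333; sellers receive P_s = P_b - 25 = 17.3333.
CS = (1/2)(Q_t)(63 - P_b) = (1/2)(10.3333)(20.6667) = 106.7778.

106.78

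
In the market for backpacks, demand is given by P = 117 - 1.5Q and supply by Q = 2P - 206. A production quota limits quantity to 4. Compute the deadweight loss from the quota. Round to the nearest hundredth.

Rewriting supply in inverse form: P = 103 + 0.5Q.
Unrestricted equilibrium: Q* = (117 - 103)/(1.5 + 0.5) = 7.
At Q = 4 the demand price is 117 - 1.5(4) = 111 and the supply price is 103 + 0.5(4) = 105.
Deadweight loss is the triangle between the curves from 4 to 7: (1/2)(111 - 105)(7 - 4) = 9.

9.00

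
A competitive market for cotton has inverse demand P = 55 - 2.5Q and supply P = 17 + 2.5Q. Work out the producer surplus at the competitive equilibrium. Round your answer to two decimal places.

72.20

Setting demand equal to supply, 38 = 5Q, so Q* = 7.6 and P* = 36.
The supply curve's price intercept is 17, so PS = (1/2)(Q*)(P* - 17) = (1/2)(7.6)(19) = 72.2.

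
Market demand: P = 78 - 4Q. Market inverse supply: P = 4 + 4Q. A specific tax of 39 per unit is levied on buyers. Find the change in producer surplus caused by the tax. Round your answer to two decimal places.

Without the tax, 78 - 4Q = 4 + 4Q so Q* = 9.25 and P* = 41.
With the tax, buyers' net willingness to pay falls by 39: (78 - 39) - 4Q = 4 + 4Q, so Q_t = 4.375. Buyers pay P_b = 60.5; sellers receive P_s = P_b - 39 = 21.5.
PS falls from (1/2)(9.25)(37) = 171.125 to (1/2)(4.375)(17.5) = 38.2812, a change of -132.8438.

-132.84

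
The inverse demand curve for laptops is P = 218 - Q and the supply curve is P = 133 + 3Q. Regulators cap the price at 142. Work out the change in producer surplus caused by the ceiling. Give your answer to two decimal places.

-663.84

Without the control, 218 - Q = 133 + 3Q so Q* = 21.25 and P* = 196.75.
At the ceiling price 142, quantity supplied is (142 - 133)/3 = 3; supply is the short side, so Q = 3 trades at P = 142.
PS goes from (1/2)(21.25)(63.75) = 677.3438 to 13.5 (computed as (142 - 133)(3) - (1/2)(3)(3)^2), a change of -663.8438.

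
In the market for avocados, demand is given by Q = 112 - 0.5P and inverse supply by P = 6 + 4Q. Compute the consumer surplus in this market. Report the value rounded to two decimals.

1320.11

Rewriting demand in inverse form: P = 224 - 2Q.
Set 224 - 2Q = 6 + 4Q, which gives 218 = 6Q, so Q* = 36.3333 and P* = 224 - 2(36.3333) = 151.3333.
Consumer surplus is the triangle under demand above P*: (1/2)(36.3333)(224 - 151.3333) = (1/2)(36.3333)(72.6667) = 1320.1111.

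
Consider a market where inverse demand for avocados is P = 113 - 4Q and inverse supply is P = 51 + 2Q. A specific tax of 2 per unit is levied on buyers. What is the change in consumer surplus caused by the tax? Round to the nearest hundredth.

-13.56

Without the tax, 113 - 4Q = 51 + 2Q so Q* = 10.3333 and P* = 71.6667.
A tax on buyers shifts demand down by 2: (113 - 2) - 4Q = 51 + 2Q, so Q_t = 10. Buyers pay P_b = 73; sellers receive P_s = P_b - 2 = 71.
CS falls from (1/2)(10.3333)(41.3333) = 213.5556 to (1/2)(10)(40) = 200, a change of -13.5556.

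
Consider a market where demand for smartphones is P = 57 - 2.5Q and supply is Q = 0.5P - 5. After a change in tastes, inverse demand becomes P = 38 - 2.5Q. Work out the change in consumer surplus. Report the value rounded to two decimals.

Rewriting supply in inverse form: P = 10 + 2Q.
Initial equilibrium: Q_0 = 10.4444, P_0 = 30.8889; CS_0 = (1/2)(10.4444)(26.1111) = 136.358, PS_0 = (1/2)(10.4444)(20.8889) = 109.0864.
New equilibrium: 38 - 2.5Q = 10 + 2Q gives Q_1 = 6.2222, P_1 = 22.4444; CS_1 = 48.3951, PS_1 = 38.716.
Change in consumer surplus = 48.3951 - 136.358 = -87.963.

-87.96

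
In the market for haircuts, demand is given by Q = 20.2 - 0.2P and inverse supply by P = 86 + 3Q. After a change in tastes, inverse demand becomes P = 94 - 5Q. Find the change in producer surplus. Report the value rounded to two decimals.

-3.77

Rewriting demand in inverse form: P = 101 - 5Q.
Initial equilibrium: Q_0 = 1.875, P_0 = 91.625; CS_0 = (1/2)(1.875)(9.375) = 8.7891, PS_0 = (1/2)(1.875)(5.625) = 5.2734.
New equilibrium: 94 - 5Q = 86 + 3Q gives Q_1 = 1, P_1 = 89; CS_1 = 2.5, PS_1 = 1.5.
Change in producer surplus = 1.5 - 5.2734 = -3.7734.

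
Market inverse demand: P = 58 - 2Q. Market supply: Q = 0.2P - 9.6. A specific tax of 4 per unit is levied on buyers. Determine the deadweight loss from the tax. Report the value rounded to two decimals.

1.14

Rewriting supply in inverse form: P = 48 + 5Q.
Without the tax, 58 - 2Q = 48 + 5Q so Q* = 1.4286 and P* = 55.1429.
With the tax, buyers' net willingness to pay falls by 4: (58 - 4) - 2Q = 48 + 5Q, so Q_t = 0.8571. Buyers pay P_b = 56.2857; sellers receive P_s = P_b - 4 = 52.2857.
Deadweight loss is the triangle between the curves from Q_t to Q*: (1/2)(1.4286 - 0.8571)(4) = 1.1429.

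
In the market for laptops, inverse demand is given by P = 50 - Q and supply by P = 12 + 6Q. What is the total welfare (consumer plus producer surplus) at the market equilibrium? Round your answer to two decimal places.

Setting demand equal to supply, 38 = 7Q, so Q* = 5.4286 and P* = 44.5714.
CS = (1/2)(5.4286)(5.4286) = 14.7347 and PS = (1/2)(5.4286)(32.5714) = 88.4082, so total surplus = 103.1429.

103.14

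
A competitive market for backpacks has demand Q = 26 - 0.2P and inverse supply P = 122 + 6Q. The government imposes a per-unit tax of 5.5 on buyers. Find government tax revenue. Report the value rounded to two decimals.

Rewriting demand in inverse form: P = 130 - 5Q.
Without the tax, 130 - 5Q = 122 + 6Q so Q* = 0.7273 and P* = 126.3636.
With the tax, buyers' net willingness to pay falls by 5.5: (130 - 5.5) - 5Q = 122 + 6Q, so Q_t = 0.2273. Buyers pay P_b = 128.8636; sellers receive P_s = P_b - 5.5 = 123.3636.
Revenue is the tax times quantity traded: 5.5 x 0.2273 = 1.25.

1.25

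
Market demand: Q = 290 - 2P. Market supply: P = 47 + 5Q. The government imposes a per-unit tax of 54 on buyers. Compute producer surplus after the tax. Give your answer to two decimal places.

160.00

Rewriting demand in inverse form: P = 145 - 0.5Q.
Pre-tax equilibrium: 145 - 0.5Q = 47 + 5Q gives Q* = 17.8182, P* = 136.0909.
A tax on buyers shifts demand down by 54: (145 - 54) - 0.5Q = 47 + 5Q, so Q_t = 8. Buyers pay P_b = 141; sellers receive P_s = P_b - 54 = 87.
Producer surplus is the triangle above supply below P_s: (1/2)(8)(87 - 47) = 160.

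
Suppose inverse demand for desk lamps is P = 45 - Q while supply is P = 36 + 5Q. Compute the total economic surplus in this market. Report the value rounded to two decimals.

6.75

Setting demand equal to supply, 9 = 6Q, so Q* = 1.5 and P* = 43.5.
Total surplus is the full triangle between the curves from 0 to Q*: (1/2)(1.5)(45 - 36) = 6.75.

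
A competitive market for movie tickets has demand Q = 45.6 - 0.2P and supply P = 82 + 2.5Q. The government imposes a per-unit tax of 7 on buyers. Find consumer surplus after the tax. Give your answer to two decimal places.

858.71

Rewriting demand in inverse form: P = 228 - 5Q.
Without the tax, 228 - 5Q = 82 + 2.5Q so Q* = 19.4667 and P* = 130.6667.
With the tax, buyers' net willingness to pay falls by 7: (228 - 7) - 5Q = 82 + 2.5Q, so Q_t = 18.5333. Buyers pay P_b = 135.3333; sellers receive P_s = P_b - 7 = 128.3333.
CS = (1/2)(Q_t)(228 - P_b) = (1/2)(18.5333)(92.6667) = 858.7111.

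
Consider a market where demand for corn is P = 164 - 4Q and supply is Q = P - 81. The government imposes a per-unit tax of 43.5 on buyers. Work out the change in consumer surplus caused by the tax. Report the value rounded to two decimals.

Rewriting supply in inverse form: P = 81 + Q.
Without the tax, 164 - 4Q = 81 + Q so Q* = 16.6 and P* = 97.6.
With the tax, buyers' net willingness to pay falls by 43.5: (164 - 43.5) - 4Q = 81 + Q, so Q_t = 7.9. Buyers pay P_b = 132.4; sellers receive P_s = P_b - 43.5 = 88.9.
CS falls from (1/2)(16.6)(66.4) = 551.12 to (1/2)(7.9)(31.6) = 124.82, a change of -426.3.

-426.30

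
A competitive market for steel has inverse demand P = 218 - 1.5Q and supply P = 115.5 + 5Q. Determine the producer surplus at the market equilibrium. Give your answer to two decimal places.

Setting demand equal to supply, 102.5 = 6.5Q, so Q* = 15.7692 and P* = 194.3462.
PS is the area between P* and the supply curve from 0 to Q*: (1/2)(15.7692)(78.8462) = 621.6716.

621.67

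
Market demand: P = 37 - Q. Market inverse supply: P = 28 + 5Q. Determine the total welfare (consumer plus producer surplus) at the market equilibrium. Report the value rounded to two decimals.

Set 37 - Q = 28 + 5Q, which gives 9 = 6Q, so Q* = 1.5 and P* = 37 - (1.5) = 35.5.
CS = (1/2)(1.5)(1.5) = 1.125 and PS = (1/2)(1.5)(7.5) = 5.625, so total surplus = 6.75.

6.75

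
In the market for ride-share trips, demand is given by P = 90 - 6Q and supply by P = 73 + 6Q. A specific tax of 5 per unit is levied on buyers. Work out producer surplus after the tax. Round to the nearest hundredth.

3.00

Pre-tax equilibrium: 90 - 6Q = 73 + 6Q gives Q* = 1.4167, P* = 81.5.
With the tax, buyers' net willingness to pay falls by 5: (90 - 5) - 6Q = 73 + 6Q, so Q_t = 1. Buyers pay P_b = 84; sellers receive P_s = P_b - 5 = 79.
PS = (1/2)(Q_t)(P_s - 73) = (1/2)(1)(6) = 3.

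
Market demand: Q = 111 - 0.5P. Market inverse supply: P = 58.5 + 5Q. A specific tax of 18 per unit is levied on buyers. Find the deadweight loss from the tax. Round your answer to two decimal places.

23.14

Rewriting demand in inverse form: P = 222 - 2Q.
Pre-tax equilibrium: 222 - 2Q = 58.5 + 5Q gives Q* = 23.3571, P* = 175.2857.
A tax on buyers shifts demand down by 18: (222 - 18) - 2Q = 58.5 + 5Q, so Q_t = 20.7857. Buyers pay P_b = 180.4286; sellers receive P_s = P_b - 18 = 162.4286.
The welfare triangle lost has base Q* - Q_t = 2.5714 and height t = 18, so DWL = (1/2)(2.5714)(18) = 23.1429.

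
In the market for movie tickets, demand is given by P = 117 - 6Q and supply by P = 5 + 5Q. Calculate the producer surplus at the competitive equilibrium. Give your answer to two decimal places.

259.17

Setting demand equal to supply, 112 = 11Q, so Q* = 10.1818 and P* = 55.9091.
PS is the area between P* and the supply curve from 0 to Q*: (1/2)(10.1818)(50.9091) = 259.1736.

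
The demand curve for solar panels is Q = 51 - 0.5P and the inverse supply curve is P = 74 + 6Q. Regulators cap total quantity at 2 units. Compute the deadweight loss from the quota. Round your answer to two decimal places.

9.00

Rewriting demand in inverse form: P = 102 - 2Q.
Without the quota, 102 - 2Q = 74 + 6Q gives Q* = 3.5.
At Q = 2 the demand price is 102 - 2(2) = 98 and the supply price is 74 + 6(2) = 86.
Deadweight loss is the triangle between the curves from 2 to 3.5: (1/2)(98 - 86)(3.5 - 2) = 9.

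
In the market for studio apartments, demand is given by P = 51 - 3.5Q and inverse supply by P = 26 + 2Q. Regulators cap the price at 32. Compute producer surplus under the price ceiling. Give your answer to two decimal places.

Without the control, 51 - 3.5Q = 26 + 2Q so Q* = 4.5455 and P* = 35.0909.
At the ceiling price 32, quantity supplied is (32 - 26)/2 = 3; supply is the short side, so Q = 3 trades at P = 32.
PS is the triangle above supply below 32: (1/2)(3)(32 - 26) = 9.

9.00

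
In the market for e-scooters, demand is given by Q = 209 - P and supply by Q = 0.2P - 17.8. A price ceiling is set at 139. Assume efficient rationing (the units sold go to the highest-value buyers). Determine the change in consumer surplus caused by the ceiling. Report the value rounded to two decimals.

450.00

Rewriting demand in inverse form: P = 209 - Q.
Rewriting supply in inverse form: P = 89 + 5Q.
Free-market equilibrium: 209 - Q = 89 + 5Q gives Q* = 20, P* = 189.
At the ceiling price 139, quantity supplied is (139 - 89)/5 = 10; supply is the short side, so Q = 10 trades at P = 139.
CS goes from (1/2)(20)(20) = 200 to 650 (computed as (209 - 139)(10) - (1/2)(1)(10)^2), a change of 450.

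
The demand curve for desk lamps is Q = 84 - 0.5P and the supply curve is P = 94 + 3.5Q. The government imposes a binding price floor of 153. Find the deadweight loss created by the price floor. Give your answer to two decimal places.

Rewriting demand in inverse form: P = 168 - 2Q.
Without the control, 168 - 2Q = 94 + 3.5Q so Q* = 13.4545 and P* = 141.0909.
At P = 153, buyers demand (168 - 153)/2 = 7.5 while sellers would supply more, so the quantity traded is 7.5 at price 153.
At Q = 7.5 the demand price is 153 and the supply price is 120.25. Deadweight loss is the triangle between the curves from 7.5 to 13.4545: (1/2)(153 - 120.25)(13.4545 - 7.5) = 97.5057.

97.51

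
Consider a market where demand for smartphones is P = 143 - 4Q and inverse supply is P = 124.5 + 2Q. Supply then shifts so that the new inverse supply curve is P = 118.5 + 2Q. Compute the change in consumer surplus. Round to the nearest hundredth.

14.33

Initial equilibrium: Q_0 = 3.0833, P_0 = 130.6667; CS_0 = (1/2)(3.0833)(12.3333) = 19.0139, PS_0 = (1/2)(3.0833)(6.1667) = 9.5069.
New equilibrium: 143 - 4Q = 118.5 + 2Q gives Q_1 = 4.0833, P_1 = 126.6667; CS_1 = 33.3472, PS_1 = 16.6736.
Change in consumer surplus = 33.3472 - 19.0139 = 14.3333.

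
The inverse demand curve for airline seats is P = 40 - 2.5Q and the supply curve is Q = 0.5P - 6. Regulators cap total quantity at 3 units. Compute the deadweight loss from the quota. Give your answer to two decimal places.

Rewriting supply in inverse form: P = 12 + 2Q.
Unrestricted equilibrium: Q* = (40 - 12)/(2.5 + 2) = 6.2222.
At Q = 3 the demand price is 40 - 2.5(3) = 32.5 and the supply price is 12 + 2(3) = 18.
DWL = (1/2)(gap between curves at 3) x (Q* - 3) = (1/2)(14.5)(3.2222) = 23.3611.

23.36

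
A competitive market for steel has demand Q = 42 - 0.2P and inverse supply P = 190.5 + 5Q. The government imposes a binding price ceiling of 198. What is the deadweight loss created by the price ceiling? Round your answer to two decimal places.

Rewriting demand in inverse form: P = 210 - 5Q.
Free-market equilibrium: 210 - 5Q = 190.5 + 5Q gives Q* = 1.95, P* = 200.25.
At the ceiling price 198, quantity supplied is (198 - 190.5)/5 = 1.5; supply is the short side, so Q = 1.5 trades at P = 198.
At Q = 1.5 the demand price is 202.5 and the supply price is 198. Deadweight loss is the triangle between the curves from 1.5 to 1.95: (1/2)(202.5 - 198)(1.95 - 1.5) = 1.0125.

1.01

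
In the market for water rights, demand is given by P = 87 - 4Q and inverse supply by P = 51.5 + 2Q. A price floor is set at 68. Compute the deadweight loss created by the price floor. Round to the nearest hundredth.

4.08

Free-market equilibrium: 87 - 4Q = 51.5 + 2Q gives Q* = 5.9167, P* = 63.3333.
At P = 68, buyers demand (87 - 68)/4 = 4.75 while sellers would supply more, so the quantity traded is 4.75 at price 68.
The lost-trades triangle has base Q* - 4.75 = 1.1667 and height equal to the gap between the curves at Q = 4.75, which is 68 - 61 = 7. DWL = (1/2)(1.1667)(7) = 4.0833.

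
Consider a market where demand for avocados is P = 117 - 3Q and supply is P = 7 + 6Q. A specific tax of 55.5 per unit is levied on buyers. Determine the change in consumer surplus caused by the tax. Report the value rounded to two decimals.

Pre-tax equilibrium: 117 - 3Q = 7 + 6Q gives Q* = 12.2222, P* = 80.3333.
With the tax, buyers' net willingness to pay falls by 55.5: (117 - 55.5) - 3Q = 7 + 6Q, so Q_t = 6.0556. Buyers pay P_b = 98.8333; sellers receive P_s = P_b - 55.5 = 43.3333.
CS falls from (1/2)(12.2222)(36.6667) = 224.0741 to (1/2)(6.0556)(18.1667) = 55.0046, a change of -169.0694.

-169.07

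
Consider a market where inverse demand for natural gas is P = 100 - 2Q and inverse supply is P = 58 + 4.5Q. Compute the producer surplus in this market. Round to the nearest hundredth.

Setting demand equal to supply, 42 = 6.5Q, so Q* = 6.4615 and P* = 87.0769.
The supply curve's price intercept is 58, so PS = (1/2)(Q*)(P* - 58) = (1/2)(6.4615)(29.0769) = 93.9408.

93.94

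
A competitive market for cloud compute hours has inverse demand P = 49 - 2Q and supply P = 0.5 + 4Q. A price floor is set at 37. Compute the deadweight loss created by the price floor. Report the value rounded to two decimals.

Without the control, 49 - 2Q = 0.5 + 4Q so Q* = 8.0833 and P* = 32.8333.
At P = 37, buyers demand (49 - 37)/2 = 6 while sellers would supply more, so the quantity traded is 6 at price 37.
The lost-trades triangle has base Q* - 6 = 2.0833 and height equal to the gap between the curves at Q = 6, which is 37 - 24.5 = 12.5. DWL = (1/2)(2.0833)(12.5) = 13.0208.

13.02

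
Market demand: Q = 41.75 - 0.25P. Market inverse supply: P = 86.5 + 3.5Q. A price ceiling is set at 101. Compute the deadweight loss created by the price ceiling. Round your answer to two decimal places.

162.88

Rewriting demand in inverse form: P = 167 - 4Q.
Without the control, 167 - 4Q = 86.5 + 3.5Q so Q* = 10.7333 and P* = 124.0667.
At P = 101, sellers supply (101 - 86.5)/3.5 = 4.1429 while buyers want more, so the quantity traded is 4.1429 at price 101.
At Q = 4.1429 the demand price is 150.4286 and the supply price is 101. Deadweight loss is the triangle between the curves from 4.1429 to 10.7333: (1/2)(150.4286 - 101)(10.7333 - 4.1429) = 162.8789.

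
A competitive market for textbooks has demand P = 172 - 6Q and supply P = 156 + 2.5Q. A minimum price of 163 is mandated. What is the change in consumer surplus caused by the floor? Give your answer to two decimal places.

-3.88

Free-market equilibrium: 172 - 6Q = 156 + 2.5Q gives Q* = 1.8824, P* = 160.7059.
At the floor price 163, quantity demanded is (172 - 163)/6 = 1.5; demand is the short side, so Q = 1.5 trades at P = 163.
CS goes from (1/2)(1.8824)(11.2941) = 10.6298 to 6.75 (computed as (172 - 163)(1.5) - (1/2)(6)(1.5)^2), a change of -3.8798.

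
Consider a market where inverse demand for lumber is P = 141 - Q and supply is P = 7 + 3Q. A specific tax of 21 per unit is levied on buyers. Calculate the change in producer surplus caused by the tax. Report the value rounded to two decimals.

Pre-tax equilibrium: 141 - Q = 7 + 3Q gives Q* = 33.5, P* = 107.5.
With the tax, buyers' net willingness to pay falls by 21: (141 - 21) - Q = 7 + 3Q, so Q_t = 28.25. Buyers pay P_b = 112.75; sellers receive P_s = P_b - 21 = 91.75.
Producers lose the trapezoid between P_s and P* out to Q_t plus the triangle from Q_t to Q*: change in PS = 1197.0938 - 1683.375 = -486.2812.

-486.28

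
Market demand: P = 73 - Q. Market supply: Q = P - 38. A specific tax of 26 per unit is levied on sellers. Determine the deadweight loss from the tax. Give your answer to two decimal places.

169.00

Rewriting supply in inverse form: P = 38 + Q.
Without the tax, 73 - Q = 38 + Q so Q* = 17.5 and P* = 55.5.
With the tax, sellers need 26 more per unit: 73 - Q = 38 + Q + 26, so Q_t = 4.5. Buyers pay P_b = 68.5; sellers receive P_s = P_b - 26 = 42.5.
Deadweight loss is the triangle between the curves from Q_t to Q*: (1/2)(17.5 - 4.5)(26) = 169.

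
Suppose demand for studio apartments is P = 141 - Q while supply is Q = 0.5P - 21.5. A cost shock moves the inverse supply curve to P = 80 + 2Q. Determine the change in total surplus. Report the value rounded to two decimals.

-980.50

Rewriting supply in inverse form: P = 43 + 2Q.
Initial equilibrium: Q_0 = 32.6667, P_0 = 108.3333; CS_0 = (1/2)(32.6667)(32.6667) = 533.5556, PS_0 = (1/2)(32.6667)(65.3333) = 1067.1111.
New equilibrium: 141 - Q = 80 + 2Q gives Q_1 = 20.3333, P_1 = 120.6667; CS_1 = 206.7222, PS_1 = 413.4444.
Change in total surplus = (206.7222 + 413.4444) - (533.5556 + 1067.1111) = -980.5.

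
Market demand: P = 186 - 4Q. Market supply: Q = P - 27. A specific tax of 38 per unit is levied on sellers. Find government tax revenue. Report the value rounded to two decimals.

919.60

Rewriting supply in inverse form: P = 27 + Q.
Pre-tax equilibrium: 186 - 4Q = 27 + Q gives Q* = 31.8, P* = 58.8.
With the tax, sellers need 38 more per unit: 186 - 4Q = 27 + Q + 38, so Q_t = 24.2. Buyers pay P_b = 89.2; sellers receive P_s = P_b - 38 = 51.2.
Revenue is the tax times quantity traded: 38 x 24.2 = 919.6.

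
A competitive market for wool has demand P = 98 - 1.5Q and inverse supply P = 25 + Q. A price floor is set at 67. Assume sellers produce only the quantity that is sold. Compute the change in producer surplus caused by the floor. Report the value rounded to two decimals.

228.12

Without the control, 98 - 1.5Q = 25 + Q so Q* = 29.2 and P* = 54.2.
At P = 67, buyers demand (98 - 67)/1.5 = 20.6667 while sellers would supply more, so the quantity traded is 20.6667 at price 67.
PS goes from (1/2)(29.2)(29.2) = 426.32 to 654.4444 (computed as (67 - 25)(20.6667) - (1/2)(1)(20.6667)^2), a change of 228.1244.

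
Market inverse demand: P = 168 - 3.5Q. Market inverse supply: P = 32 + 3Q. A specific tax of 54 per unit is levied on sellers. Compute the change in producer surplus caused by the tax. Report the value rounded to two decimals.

Pre-tax equilibrium: 168 - 3.5Q = 32 + 3Q gives Q* = 20.9231, P* = 94.7692.
With the tax, sellers need 54 more per unit: 168 - 3.5Q = 32 + 3Q + 54, so Q_t = 12.6154. Buyers pay P_b = 123.8462; sellers receive P_s = P_b - 54 = 69.8462.
Producers lose the trapezoid between P_s and P* out to Q_t plus the triangle from Q_t to Q*: change in PS = 238.7219 - 656.6627 = -417.9408.

-417.94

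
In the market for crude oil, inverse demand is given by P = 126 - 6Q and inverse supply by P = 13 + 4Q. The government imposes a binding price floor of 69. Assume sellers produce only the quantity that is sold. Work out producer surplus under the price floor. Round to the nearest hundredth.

351.50

Without the control, 126 - 6Q = 13 + 4Q so Q* = 11.3 and P* = 58.2.
At P = 69, buyers demand (126 - 69)/6 = 9.5 while sellers would supply more, so the quantity traded is 9.5 at price 69.
The supply price at Q = 9.5 is 51. PS is the trapezoid between 69 and supply over [0, 9.5]: (1/2)[(69 - 13) + (69 - 51)](9.5) = 351.5.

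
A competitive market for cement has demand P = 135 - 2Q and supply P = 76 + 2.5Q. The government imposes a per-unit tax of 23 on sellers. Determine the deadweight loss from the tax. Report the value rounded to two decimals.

Pre-tax equilibrium: 135 - 2Q = 76 + 2.5Q gives Q* = 13.1111, P* = 108.7778.
With the tax, sellers need 23 more per unit: 135 - 2Q = 76 + 2.5Q + 23, so Q_t = 8. Buyers pay P_b = 119; sellers receive P_s = P_b - 23 = 96.
Deadweight loss is the triangle between the curves from Q_t to Q*: (1/2)(13.1111 - 8)(23) = 58.7778.

58.78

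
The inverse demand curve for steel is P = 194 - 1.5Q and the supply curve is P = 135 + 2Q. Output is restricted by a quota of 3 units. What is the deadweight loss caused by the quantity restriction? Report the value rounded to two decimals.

336.04

Unrestricted equilibrium: Q* = (194 - 135)/(1.5 + 2) = 16.8571.
At Q = 3 the demand price is 194 - 1.5(3) = 189.5 and the supply price is 135 + 2(3) = 141.
DWL = (1/2)(gap between curves at 3) x (Q* - 3) = (1/2)(48.5)(13.8571) = 336.0357.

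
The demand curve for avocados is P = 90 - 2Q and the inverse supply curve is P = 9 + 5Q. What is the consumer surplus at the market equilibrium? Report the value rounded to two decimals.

133.90

Setting demand equal to supply, 81 = 7Q, so Q* = 11.5714 and P* = 66.8571.
CS is the area between the demand curve and P* from 0 to Q*: (1/2)(11.5714)(23.1429) = 133.898.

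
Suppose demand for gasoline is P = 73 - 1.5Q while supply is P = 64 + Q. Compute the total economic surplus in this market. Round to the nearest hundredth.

16.20

Set 73 - 1.5Q = 64 + Q, which gives 9 = 2.5Q, so Q* = 3.6 and P* = 73 - 1.5(3.6) = 67.6.
Total surplus is the full triangle between the curves from 0 to Q*: (1/2)(3.6)(73 - 64) = 16.2.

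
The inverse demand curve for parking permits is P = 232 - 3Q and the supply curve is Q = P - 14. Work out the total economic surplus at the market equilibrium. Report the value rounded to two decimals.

Rewriting supply in inverse form: P = 14 + Q.
Setting demand equal to supply, 218 = 4Q, so Q* = 54.5 and P* = 68.5.
Total surplus is the full triangle between the curves from 0 to Q*: (1/2)(54.5)(232 - 14) = 5940.5.

5940.50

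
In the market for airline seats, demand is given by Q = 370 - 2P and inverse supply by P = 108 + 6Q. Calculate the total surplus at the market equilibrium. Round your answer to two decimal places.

456.08

Rewriting demand in inverse form: P = 185 - 0.5Q.
Set 185 - 0.5Q = 108 + 6Q, which gives 77 = 6.5Q, so Q* = 11.8462 and P* = 185 - 0.5(11.8462) = 179.0769.
Total surplus is the full triangle between the curves from 0 to Q*: (1/2)(11.8462)(185 - 108) = 456.0769.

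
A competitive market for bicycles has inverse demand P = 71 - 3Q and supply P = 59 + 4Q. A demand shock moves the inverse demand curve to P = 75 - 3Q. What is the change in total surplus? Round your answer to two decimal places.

8.00

Initial equilibrium: Q_0 = 1.7143, P_0 = 65.8571; CS_0 = (1/2)(1.7143)(5.1429) = 4.4082, PS_0 = (1/2)(1.7143)(6.8571) = 5.8776.
New equilibrium: 75 - 3Q = 59 + 4Q gives Q_1 = 2.2857, P_1 = 68.1429; CS_1 = 7.8367, PS_1 = 10.449.
Change in total surplus = (7.8367 + 10.449) - (4.4082 + 5.8776) = 8.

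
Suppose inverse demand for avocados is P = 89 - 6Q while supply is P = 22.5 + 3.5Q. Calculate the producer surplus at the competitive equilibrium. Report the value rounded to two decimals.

Equilibrium: 89 - 6Q = 22.5 + 3.5Q, so Q* = 7 and P* = 47.
The supply curve's price intercept is 22.5, so PS = (1/2)(Q*)(P* - 22.5) = (1/2)(7)(24.5) = 85.75.

85.75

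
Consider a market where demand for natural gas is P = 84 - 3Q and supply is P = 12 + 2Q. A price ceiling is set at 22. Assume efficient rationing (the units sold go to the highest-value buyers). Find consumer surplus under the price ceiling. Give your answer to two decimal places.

272.50

Without the control, 84 - 3Q = 12 + 2Q so Q* = 14.4 and P* = 40.8.
At P = 22, sellers supply (22 - 12)/2 = 5 while buyers want more, so the quantity traded is 5 at price 22.
The demand price at Q = 5 is 69. CS is the trapezoid between demand and 22 over [0, 5]: (1/2)[(84 - 22) + (69 - 22)](5) = 272.5.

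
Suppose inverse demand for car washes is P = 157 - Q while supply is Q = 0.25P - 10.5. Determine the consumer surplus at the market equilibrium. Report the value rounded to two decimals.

264.50

Rewriting supply in inverse form: P = 42 + 4Q.
Set 157 - Q = 42 + 4Q, which gives 115 = 5Q, so Q* = 23 and P* = 157 - (23) = 134.
Consumer surplus is the triangle under demand above P*: (1/2)(23)(157 - 134) = (1/2)(23)(23) = 264.5.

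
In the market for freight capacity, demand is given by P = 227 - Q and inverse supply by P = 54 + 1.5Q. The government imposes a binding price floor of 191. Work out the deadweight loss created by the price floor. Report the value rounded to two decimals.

Without the control, 227 - Q = 54 + 1.5Q so Q* = 69.2 and P* = 157.8.
At P = 191, buyers demand (227 - 191)/1 = 36 while sellers would supply more, so the quantity traded is 36 at price 191.
The lost-trades triangle has base Q* - 36 = 33.2 and height equal to the gap between the curves at Q = 36, which is 191 - 108 = 83. DWL = (1/2)(33.2)(83) = 1377.8.

1377.80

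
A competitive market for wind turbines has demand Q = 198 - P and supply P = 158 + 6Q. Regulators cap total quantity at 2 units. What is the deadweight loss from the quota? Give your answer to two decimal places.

48.29

Rewriting demand in inverse form: P = 198 - Q.
Unrestricted equilibrium: Q* = (198 - 158)/(1 + 6) = 5.7143.
At Q = 2 the demand price is 198 - (2) = 196 and the supply price is 158 + 6(2) = 170.
DWL = (1/2)(gap between curves at 2) x (Q* - 2) = (1/2)(26)(3.7143) = 48.2857.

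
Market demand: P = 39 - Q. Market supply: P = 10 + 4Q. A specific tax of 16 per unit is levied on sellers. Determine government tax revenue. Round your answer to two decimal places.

Pre-tax equilibrium: 39 - Q = 10 + 4Q gives Q* = 5.8, P* = 33.2.
With the tax, sellers need 16 more per unit: 39 - Q = 10 + 4Q + 16, so Q_t = 2.6. Buyers pay P_b = 36.4; sellers receive P_s = P_b - 16 = 20.4.
Tax revenue = t x Q_t = 16 x 2.6 = 41.6.

41.60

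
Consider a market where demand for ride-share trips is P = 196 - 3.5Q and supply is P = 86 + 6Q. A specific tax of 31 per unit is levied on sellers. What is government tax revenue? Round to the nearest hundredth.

Pre-tax equilibrium: 196 - 3.5Q = 86 + 6Q gives Q* = 11.5789, P* = 155.4737.
With the tax, sellers need 31 more per unit: 196 - 3.5Q = 86 + 6Q + 31, so Q_t = 8.3158. Buyers pay P_b = 166.8947; sellers receive P_s = P_b - 31 = 135.8947.
Revenue is the tax times quantity traded: 31 x 8.3158 = 257.7895.

257.79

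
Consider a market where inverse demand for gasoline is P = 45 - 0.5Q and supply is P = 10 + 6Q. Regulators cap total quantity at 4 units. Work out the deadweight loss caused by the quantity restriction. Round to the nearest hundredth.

6.23

Unrestricted equilibrium: Q* = (45 - 10)/(0.5 + 6) = 5.3846.
At Q = 4 the demand price is 45 - 0.5(4) = 43 and the supply price is 10 + 6(4) = 34.
Deadweight loss is the triangle between the curves from 4 to 5.3846: (1/2)(43 - 34)(5.3846 - 4) = 6.2308.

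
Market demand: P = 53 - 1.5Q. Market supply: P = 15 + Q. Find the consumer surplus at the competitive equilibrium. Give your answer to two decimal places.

Equilibrium: 53 - 1.5Q = 15 + Q, so Q* = 15.2 and P* = 30.2.
CS is the area between the demand curve and P* from 0 to Q*: (1/2)(15.2)(22.8) = 173.28.

173.28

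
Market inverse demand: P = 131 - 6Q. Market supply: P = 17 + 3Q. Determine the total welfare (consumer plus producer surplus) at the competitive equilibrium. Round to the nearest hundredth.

722.00

Set 131 - 6Q = 17 + 3Q, which gives 114 = 9Q, so Q* = 12.6667 and P* = 131 - 6(12.6667) = 55.
Total surplus is the full triangle between the curves from 0 to Q*: (1/2)(12.6667)(131 - 17) = 722.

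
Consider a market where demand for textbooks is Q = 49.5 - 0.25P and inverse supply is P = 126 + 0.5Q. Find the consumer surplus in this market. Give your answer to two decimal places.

Rewriting demand in inverse form: P = 198 - 4Q.
Setting demand equal to supply, 72 = 4.5Q, so Q* = 16 and P* = 134.
The demand choke price is 198, so CS = (1/2)(Q*)(198 - P*) = (1/2)(16)(64) = 512.

512.00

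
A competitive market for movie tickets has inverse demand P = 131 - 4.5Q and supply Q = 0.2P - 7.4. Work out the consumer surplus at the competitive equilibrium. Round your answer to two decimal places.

220.29

Rewriting supply in inverse form: P = 37 + 5Q.
Equilibrium: 131 - 4.5Q = 37 + 5Q, so Q* = 9.8947 and P* = 86.4737.
The demand choke price is 131, so CS = (1/2)(Q*)(131 - P*) = (1/2)(9.8947)(44.5263) = 220.2881.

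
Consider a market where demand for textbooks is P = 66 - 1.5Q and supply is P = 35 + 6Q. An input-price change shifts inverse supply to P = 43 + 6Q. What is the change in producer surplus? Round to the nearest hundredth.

-23.04

Initial equilibrium: Q_0 = 4.1333, P_0 = 59.8; CS_0 = (1/2)(4.1333)(6.2) = 12.8133, PS_0 = (1/2)(4.1333)(24.8) = 51.2533.
New equilibrium: 66 - 1.5Q = 43 + 6Q gives Q_1 = 3.0667, P_1 = 61.4; CS_1 = 7.0533, PS_1 = 28.2133.
Change in producer surplus = 28.2133 - 51.2533 = -23.04.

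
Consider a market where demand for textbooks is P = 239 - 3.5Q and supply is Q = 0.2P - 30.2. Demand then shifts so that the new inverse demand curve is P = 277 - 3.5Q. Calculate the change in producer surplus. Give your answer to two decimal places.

281.38

Rewriting supply in inverse form: P = 151 + 5Q.
Initial equilibrium: Q_0 = 10.3529, P_0 = 202.7647; CS_0 = (1/2)(10.3529)(36.2353) = 187.5709, PS_0 = (1/2)(10.3529)(51.7647) = 267.9585.
New equilibrium: 277 - 3.5Q = 151 + 5Q gives Q_1 = 14.8235, P_1 = 225.1176; CS_1 = 384.5398, PS_1 = 549.3426.
Change in producer surplus = 549.3426 - 267.9585 = 281.3841.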